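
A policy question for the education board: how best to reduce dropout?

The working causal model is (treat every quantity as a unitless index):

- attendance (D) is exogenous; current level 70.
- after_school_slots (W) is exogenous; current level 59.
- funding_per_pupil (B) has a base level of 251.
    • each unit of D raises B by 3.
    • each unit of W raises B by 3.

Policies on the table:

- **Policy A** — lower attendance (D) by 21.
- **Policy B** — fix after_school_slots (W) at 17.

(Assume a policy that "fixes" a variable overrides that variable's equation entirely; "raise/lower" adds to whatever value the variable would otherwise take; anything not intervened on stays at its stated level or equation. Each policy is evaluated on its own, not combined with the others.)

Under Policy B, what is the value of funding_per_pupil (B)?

512

Policy B (W := 17):
  D = 70
  W = 17
  B = 251 + 3·70 + 3·17 = 512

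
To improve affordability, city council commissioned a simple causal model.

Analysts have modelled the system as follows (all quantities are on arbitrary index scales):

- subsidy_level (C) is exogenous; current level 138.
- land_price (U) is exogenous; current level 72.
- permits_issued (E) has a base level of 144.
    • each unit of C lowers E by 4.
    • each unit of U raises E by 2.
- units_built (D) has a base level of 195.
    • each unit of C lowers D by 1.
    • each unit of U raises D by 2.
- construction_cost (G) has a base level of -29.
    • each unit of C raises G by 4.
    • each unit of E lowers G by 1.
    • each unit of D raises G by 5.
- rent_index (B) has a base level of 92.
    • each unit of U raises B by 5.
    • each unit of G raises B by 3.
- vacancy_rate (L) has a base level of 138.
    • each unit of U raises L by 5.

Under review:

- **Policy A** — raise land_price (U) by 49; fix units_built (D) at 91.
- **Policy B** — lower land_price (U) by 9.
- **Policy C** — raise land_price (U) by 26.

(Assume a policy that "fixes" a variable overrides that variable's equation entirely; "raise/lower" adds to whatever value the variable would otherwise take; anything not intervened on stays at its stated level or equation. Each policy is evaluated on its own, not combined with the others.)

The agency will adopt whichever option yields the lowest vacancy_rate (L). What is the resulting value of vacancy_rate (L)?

453

Policy A (U + 49, D := 91):
  U = 72 + 49 = 121
  L = 138 + 5·121 = 743
Policy B (U − 9):
  U = 72 − 9 = 63
  L = 138 + 5·63 = 453
Policy C (U + 26):
  U = 72 + 26 = 98
  L = 138 + 5·98 = 628
Comparing — Policy A: L=743, Policy B: L=453, Policy C: L=628. Lowest is 453 (Policy B).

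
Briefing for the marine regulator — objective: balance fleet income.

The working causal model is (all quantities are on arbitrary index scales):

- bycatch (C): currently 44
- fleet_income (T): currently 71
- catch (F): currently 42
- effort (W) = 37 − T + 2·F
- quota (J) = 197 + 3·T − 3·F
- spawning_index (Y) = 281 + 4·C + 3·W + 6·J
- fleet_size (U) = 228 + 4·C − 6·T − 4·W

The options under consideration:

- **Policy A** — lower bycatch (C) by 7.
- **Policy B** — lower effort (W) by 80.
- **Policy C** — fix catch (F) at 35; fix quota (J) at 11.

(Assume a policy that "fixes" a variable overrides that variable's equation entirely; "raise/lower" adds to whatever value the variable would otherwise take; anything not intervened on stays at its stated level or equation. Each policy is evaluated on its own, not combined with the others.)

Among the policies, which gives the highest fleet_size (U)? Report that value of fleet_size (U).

Policy A (C − 7):
  C = 44 − 7 = 37
  T = 71
  F = 42
  W = 37 − 71 + 2·42 = 50
  U = 228 + 4·37 − 6·71 − 4·50 = -250
Policy B (W − 80):
  C = 44
  T = 71
  F = 42
  W = 37 − 71 + 2·42 (−80 from intervention) = -30
  U = 228 + 4·44 − 6·71 − 4·(-30) = 98
Policy C (F := 35, J := 11):
  C = 44
  T = 71
  F = 35
  W = 37 − 71 + 2·35 = 36
  U = 228 + 4·44 − 6·71 − 4·36 = -166
Comparing — Policy A: U=-250, Policy B: U=98, Policy C: U=-166. Highest is 98 (Policy B).

98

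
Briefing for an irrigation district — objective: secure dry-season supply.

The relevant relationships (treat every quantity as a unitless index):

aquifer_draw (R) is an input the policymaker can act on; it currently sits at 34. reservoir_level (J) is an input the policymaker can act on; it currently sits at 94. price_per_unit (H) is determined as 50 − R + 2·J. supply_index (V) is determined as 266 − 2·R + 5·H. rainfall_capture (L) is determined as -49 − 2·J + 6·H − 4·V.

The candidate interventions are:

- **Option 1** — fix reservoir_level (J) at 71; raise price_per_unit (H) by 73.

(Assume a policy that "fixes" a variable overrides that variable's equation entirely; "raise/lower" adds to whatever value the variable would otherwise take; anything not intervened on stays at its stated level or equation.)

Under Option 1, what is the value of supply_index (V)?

1353

Option 1 (J := 71, H + 73):
  R = 34
  J = 71
  H = 50 − 34 + 2·71 (+73 from intervention) = 231
  V = 266 − 2·34 + 5·231 = 1353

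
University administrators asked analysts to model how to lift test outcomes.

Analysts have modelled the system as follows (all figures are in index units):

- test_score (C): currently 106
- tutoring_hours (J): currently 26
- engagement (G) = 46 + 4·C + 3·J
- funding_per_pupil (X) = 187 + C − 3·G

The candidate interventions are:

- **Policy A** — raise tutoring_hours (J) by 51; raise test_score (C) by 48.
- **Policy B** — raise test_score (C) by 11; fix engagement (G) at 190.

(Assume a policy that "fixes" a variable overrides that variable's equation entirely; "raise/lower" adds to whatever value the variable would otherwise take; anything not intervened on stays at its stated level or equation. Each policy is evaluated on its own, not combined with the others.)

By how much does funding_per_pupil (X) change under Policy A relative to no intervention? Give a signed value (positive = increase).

-987

Baseline:
  C = 106
  J = 26
  G = 46 + 4·106 + 3·26 = 548
  X = 187 + 106 − 3·548 = -1351
Policy A (J + 51, C + 48):
  C = 106 + 48 = 154
  J = 26 + 51 = 77
  G = 46 + 4·154 + 3·77 = 893
  X = 187 + 154 − 3·893 = -2338
Change in X: -2338 − (-1351) = -987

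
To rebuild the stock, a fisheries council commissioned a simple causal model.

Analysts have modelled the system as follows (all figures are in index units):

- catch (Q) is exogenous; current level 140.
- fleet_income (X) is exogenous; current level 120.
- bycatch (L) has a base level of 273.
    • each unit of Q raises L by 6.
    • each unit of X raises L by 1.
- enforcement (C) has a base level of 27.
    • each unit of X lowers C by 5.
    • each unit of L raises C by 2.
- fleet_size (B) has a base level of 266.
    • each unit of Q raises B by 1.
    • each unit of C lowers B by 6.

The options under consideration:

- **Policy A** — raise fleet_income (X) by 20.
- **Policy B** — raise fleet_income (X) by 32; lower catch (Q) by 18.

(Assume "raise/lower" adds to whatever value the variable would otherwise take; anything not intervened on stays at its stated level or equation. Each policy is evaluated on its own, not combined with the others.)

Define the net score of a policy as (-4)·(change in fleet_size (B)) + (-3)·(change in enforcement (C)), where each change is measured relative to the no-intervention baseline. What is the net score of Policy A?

-1260

Baseline:
  Q = 140
  X = 120
  L = 273 + 6·140 + 120 = 1233
  C = 27 − 5·120 + 2·1233 = 1893
  B = 266 + 140 − 6·1893 = -10952
Policy A (X + 20):
  Q = 140
  X = 120 + 20 = 140
  L = 273 + 6·140 + 140 = 1253
  C = 27 − 5·140 + 2·1253 = 1833
  B = 266 + 140 − 6·1833 = -10592
ΔB = -10592 − (-10952) = 360; ΔC = 1833 − 1893 = -60
Score = (-4)·360 + (-3)·(-60) = -1260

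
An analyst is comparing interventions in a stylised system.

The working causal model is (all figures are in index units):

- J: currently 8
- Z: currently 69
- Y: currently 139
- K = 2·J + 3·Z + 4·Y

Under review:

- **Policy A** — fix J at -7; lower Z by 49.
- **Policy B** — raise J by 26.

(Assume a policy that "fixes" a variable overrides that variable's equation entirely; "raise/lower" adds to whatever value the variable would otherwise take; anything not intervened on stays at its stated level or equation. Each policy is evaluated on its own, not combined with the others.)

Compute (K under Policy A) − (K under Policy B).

Policy A (J := -7, Z − 49):
  J = -7
  Z = 69 − 49 = 20
  Y = 139
  K = 0 + 2·(-7) + 3·20 + 4·139 = 602
Policy B (J + 26):
  J = 8 + 26 = 34
  Z = 69
  Y = 139
  K = 0 + 2·34 + 3·69 + 4·139 = 831
K: 602 − 831 = -229

-229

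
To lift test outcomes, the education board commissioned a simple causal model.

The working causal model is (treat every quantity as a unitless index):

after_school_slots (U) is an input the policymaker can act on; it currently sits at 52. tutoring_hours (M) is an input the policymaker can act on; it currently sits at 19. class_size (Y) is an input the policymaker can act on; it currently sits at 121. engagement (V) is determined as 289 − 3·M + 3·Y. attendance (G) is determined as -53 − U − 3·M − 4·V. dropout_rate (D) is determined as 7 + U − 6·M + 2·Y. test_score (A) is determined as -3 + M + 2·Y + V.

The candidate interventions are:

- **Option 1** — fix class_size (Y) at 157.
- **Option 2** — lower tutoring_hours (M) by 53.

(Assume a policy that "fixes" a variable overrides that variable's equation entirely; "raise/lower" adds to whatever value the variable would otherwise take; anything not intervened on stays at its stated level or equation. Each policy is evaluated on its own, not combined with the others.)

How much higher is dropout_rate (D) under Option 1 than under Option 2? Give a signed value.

Option 1 (Y := 157):
  U = 52
  M = 19
  Y = 157
  D = 7 + 52 − 6·19 + 2·157 = 259
Option 2 (M − 53):
  U = 52
  M = 19 − 53 = -34
  Y = 121
  D = 7 + 52 − 6·(-34) + 2·121 = 505
D: 259 − 505 = -246

-246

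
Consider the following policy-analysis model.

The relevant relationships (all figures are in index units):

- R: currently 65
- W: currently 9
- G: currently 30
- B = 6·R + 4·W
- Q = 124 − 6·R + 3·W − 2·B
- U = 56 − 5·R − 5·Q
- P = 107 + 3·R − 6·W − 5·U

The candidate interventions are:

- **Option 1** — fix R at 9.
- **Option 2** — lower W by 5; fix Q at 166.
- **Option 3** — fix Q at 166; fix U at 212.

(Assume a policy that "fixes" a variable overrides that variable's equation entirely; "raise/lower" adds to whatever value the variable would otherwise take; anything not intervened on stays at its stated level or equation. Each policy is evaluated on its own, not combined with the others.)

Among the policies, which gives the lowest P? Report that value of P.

-2050

Option 1 (R := 9):
  R = 9
  W = 9
  B = 0 + 6·9 + 4·9 = 90
  Q = 124 − 6·9 + 3·9 − 2·90 = -83
  U = 56 − 5·9 − 5·(-83) = 426
  P = 107 + 3·9 − 6·9 − 5·426 = -2050
Option 2 (W − 5, Q := 166):
  R = 65
  W = 9 − 5 = 4
  B = 0 + 6·65 + 4·4 = 406
  Q = 166
  U = 56 − 5·65 − 5·166 = -1099
  P = 107 + 3·65 − 6·4 − 5·(-1099) = 5773
Option 3 (Q := 166, U := 212):
  R = 65
  W = 9
  B = 0 + 6·65 + 4·9 = 426
  Q = 166
  U = 212
  P = 107 + 3·65 − 6·9 − 5·212 = -812
Comparing — Option 1: P=-2050, Option 2: P=5773, Option 3: P=-812. Lowest is -2050 (Option 1).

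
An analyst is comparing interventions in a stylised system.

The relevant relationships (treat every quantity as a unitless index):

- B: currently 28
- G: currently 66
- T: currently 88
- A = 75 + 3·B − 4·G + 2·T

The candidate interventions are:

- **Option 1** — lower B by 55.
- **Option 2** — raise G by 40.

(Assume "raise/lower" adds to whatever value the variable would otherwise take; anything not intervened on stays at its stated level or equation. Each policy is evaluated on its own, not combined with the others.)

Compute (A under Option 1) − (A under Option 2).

-5

Option 1 (B − 55):
  B = 28 − 55 = -27
  G = 66
  T = 88
  A = 75 + 3·(-27) − 4·66 + 2·88 = -94
Option 2 (G + 40):
  B = 28
  G = 66 + 40 = 106
  T = 88
  A = 75 + 3·28 − 4·106 + 2·88 = -89
A: -94 − (-89) = -5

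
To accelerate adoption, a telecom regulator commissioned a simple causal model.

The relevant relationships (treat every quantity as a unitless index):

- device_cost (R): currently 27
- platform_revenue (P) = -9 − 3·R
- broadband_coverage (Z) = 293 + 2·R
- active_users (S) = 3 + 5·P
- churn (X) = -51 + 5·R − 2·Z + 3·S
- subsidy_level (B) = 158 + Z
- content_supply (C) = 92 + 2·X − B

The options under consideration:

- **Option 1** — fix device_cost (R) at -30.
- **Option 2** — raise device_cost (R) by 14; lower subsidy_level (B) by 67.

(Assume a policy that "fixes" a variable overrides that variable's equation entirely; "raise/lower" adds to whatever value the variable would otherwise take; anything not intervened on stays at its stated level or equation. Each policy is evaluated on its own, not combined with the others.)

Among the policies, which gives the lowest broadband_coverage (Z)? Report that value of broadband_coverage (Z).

233

Option 1 (R := -30):
  R = -30
  Z = 293 + 2·(-30) = 233
Option 2 (R + 14, B − 67):
  R = 27 + 14 = 41
  Z = 293 + 2·41 = 375
Comparing — Option 1: Z=233, Option 2: Z=375. Lowest is 233 (Option 1).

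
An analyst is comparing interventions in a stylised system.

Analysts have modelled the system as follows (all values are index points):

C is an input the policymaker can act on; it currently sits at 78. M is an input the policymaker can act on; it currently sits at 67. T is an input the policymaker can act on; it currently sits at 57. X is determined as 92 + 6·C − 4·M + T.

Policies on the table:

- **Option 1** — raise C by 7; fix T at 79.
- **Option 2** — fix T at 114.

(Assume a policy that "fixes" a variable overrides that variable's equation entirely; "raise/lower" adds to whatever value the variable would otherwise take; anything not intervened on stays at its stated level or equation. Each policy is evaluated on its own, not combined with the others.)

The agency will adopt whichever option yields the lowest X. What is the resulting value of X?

406

Option 1 (C + 7, T := 79):
  C = 78 + 7 = 85
  M = 67
  T = 79
  X = 92 + 6·85 − 4·67 + 79 = 413
Option 2 (T := 114):
  C = 78
  M = 67
  T = 114
  X = 92 + 6·78 − 4·67 + 114 = 406
Comparing — Option 1: X=413, Option 2: X=406. Lowest is 406 (Option 2).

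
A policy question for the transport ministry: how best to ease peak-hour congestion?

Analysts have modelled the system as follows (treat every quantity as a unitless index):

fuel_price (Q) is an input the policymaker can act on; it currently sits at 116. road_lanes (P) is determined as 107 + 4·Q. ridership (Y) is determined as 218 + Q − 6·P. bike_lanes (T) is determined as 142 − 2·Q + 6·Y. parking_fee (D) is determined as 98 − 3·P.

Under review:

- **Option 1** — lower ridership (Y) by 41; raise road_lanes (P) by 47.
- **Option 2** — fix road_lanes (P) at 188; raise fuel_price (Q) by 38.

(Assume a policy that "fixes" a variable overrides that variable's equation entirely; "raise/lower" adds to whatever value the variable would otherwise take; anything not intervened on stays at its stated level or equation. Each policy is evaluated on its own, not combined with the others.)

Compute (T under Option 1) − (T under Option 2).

-15878

Option 1 (Y − 41, P + 47):
  Q = 116
  P = 107 + 4·116 (+47 from intervention) = 618
  Y = 218 + 116 − 6·618 (−41 from intervention) = -3415
  T = 142 − 2·116 + 6·(-3415) = -20580
Option 2 (P := 188, Q + 38):
  Q = 116 + 38 = 154
  P = 188
  Y = 218 + 154 − 6·188 = -756
  T = 142 − 2·154 + 6·(-756) = -4702
T: -20580 − (-4702) = -15878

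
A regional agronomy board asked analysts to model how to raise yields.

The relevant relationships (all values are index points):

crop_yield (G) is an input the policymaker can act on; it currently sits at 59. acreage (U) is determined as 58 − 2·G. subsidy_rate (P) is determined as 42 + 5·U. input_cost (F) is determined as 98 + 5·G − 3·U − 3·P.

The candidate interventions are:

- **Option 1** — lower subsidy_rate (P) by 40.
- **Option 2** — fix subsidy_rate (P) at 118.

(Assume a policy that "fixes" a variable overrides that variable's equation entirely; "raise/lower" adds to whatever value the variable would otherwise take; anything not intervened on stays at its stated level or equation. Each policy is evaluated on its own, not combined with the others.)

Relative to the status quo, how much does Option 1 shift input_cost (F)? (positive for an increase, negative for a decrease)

120

Baseline:
  G = 59
  U = 58 − 2·59 = -60
  P = 42 + 5·(-60) = -258
  F = 98 + 5·59 − 3·(-60) − 3·(-258) = 1347
Option 1 (P − 40):
  G = 59
  U = 58 − 2·59 = -60
  P = 42 + 5·(-60) (−40 from intervention) = -298
  F = 98 + 5·59 − 3·(-60) − 3·(-298) = 1467
Change in F: 1467 − 1347 = 120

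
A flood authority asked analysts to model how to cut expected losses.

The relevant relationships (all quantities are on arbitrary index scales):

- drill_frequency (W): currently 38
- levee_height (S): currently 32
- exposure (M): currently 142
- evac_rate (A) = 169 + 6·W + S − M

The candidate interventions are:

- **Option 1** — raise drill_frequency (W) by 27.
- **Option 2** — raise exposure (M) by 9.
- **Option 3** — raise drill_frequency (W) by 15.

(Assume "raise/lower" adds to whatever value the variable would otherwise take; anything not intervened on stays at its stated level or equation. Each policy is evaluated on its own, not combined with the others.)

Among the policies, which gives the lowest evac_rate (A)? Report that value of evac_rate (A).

Option 1 (W + 27):
  W = 38 + 27 = 65
  S = 32
  M = 142
  A = 169 + 6·65 + 32 − 142 = 449
Option 2 (M + 9):
  W = 38
  S = 32
  M = 142 + 9 = 151
  A = 169 + 6·38 + 32 − 151 = 278
Option 3 (W + 15):
  W = 38 + 15 = 53
  S = 32
  M = 142
  A = 169 + 6·53 + 32 − 142 = 377
Comparing — Option 1: A=449, Option 2: A=278, Option 3: A=377. Lowest is 278 (Option 2).

278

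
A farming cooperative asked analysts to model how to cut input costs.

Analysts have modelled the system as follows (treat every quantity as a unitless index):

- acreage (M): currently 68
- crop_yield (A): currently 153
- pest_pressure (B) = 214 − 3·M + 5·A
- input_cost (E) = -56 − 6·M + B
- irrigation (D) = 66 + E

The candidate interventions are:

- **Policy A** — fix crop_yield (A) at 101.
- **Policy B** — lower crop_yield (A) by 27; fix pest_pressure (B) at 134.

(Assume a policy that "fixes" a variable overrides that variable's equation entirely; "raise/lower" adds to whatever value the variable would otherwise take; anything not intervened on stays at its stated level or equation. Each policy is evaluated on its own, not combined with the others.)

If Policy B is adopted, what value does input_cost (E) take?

Policy B (A − 27, B := 134):
  M = 68
  A = 153 − 27 = 126
  B = 134
  E = -56 − 6·68 + 134 = -330

-330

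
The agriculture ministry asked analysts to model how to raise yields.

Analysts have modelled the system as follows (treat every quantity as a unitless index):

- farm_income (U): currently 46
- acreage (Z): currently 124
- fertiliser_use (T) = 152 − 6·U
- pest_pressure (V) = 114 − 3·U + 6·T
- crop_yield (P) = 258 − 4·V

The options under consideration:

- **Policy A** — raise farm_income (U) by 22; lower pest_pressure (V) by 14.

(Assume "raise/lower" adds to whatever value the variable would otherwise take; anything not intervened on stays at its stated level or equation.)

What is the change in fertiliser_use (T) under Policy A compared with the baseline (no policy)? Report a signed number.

Baseline:
  U = 46
  T = 152 − 6·46 = -124
Policy A (U + 22, V − 14):
  U = 46 + 22 = 68
  T = 152 − 6·68 = -256
Change in T: -256 − (-124) = -132

-132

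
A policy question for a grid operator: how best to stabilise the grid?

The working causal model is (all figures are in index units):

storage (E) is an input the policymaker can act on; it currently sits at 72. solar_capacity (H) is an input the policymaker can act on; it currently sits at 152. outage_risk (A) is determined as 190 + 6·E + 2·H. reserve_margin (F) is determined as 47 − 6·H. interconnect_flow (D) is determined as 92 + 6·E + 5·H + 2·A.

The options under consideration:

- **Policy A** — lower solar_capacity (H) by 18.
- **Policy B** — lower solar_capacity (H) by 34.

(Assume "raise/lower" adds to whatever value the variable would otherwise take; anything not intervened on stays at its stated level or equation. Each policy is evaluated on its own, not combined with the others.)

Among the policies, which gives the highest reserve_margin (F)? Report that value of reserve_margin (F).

Policy A (H − 18):
  H = 152 − 18 = 134
  F = 47 − 6·134 = -757
Policy B (H − 34):
  H = 152 − 34 = 118
  F = 47 − 6·118 = -661
Comparing — Policy A: F=-757, Policy B: F=-661. Highest is -661 (Policy B).

-661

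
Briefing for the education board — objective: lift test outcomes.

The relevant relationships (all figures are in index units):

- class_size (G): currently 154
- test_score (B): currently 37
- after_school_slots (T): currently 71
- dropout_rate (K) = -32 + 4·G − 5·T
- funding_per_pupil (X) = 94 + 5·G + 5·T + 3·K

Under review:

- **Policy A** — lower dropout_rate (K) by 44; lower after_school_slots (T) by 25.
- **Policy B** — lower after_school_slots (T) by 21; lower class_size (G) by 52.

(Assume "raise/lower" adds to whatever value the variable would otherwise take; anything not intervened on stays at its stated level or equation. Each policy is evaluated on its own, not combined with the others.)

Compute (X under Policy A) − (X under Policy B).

792

Policy A (K − 44, T − 25):
  G = 154
  T = 71 − 25 = 46
  K = -32 + 4·154 − 5·46 (−44 from intervention) = 310
  X = 94 + 5·154 + 5·46 + 3·310 = 2024
Policy B (T − 21, G − 52):
  G = 154 − 52 = 102
  T = 71 − 21 = 50
  K = -32 + 4·102 − 5·50 = 126
  X = 94 + 5·102 + 5·50 + 3·126 = 1232
X: 2024 − 1232 = 792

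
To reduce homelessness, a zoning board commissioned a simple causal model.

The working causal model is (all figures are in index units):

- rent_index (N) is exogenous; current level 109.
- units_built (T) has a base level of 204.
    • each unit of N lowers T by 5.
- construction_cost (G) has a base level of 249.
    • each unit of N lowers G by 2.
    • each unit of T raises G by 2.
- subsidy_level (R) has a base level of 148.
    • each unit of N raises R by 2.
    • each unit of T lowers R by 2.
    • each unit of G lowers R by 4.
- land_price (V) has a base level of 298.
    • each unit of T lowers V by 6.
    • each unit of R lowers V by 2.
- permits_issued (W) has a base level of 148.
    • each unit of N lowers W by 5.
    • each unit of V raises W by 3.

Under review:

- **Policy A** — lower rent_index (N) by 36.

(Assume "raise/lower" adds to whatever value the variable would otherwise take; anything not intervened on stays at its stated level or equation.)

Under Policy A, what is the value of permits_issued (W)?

-5377

Policy A (N − 36):
  N = 109 − 36 = 73
  T = 204 − 5·73 = -161
  G = 249 − 2·73 + 2·(-161) = -219
  R = 148 + 2·73 − 2·(-161) − 4·(-219) = 1492
  V = 298 − 6·(-161) − 2·1492 = -1720
  W = 148 − 5·73 + 3·(-1720) = -5377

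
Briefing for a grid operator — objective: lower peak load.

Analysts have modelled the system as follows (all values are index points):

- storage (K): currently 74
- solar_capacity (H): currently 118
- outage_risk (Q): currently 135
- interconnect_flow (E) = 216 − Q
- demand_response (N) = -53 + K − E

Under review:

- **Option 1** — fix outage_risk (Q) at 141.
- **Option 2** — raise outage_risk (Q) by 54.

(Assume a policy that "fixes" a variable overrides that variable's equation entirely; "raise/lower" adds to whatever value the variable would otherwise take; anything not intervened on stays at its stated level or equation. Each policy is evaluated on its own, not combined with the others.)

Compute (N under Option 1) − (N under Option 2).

-48

Option 1 (Q := 141):
  K = 74
  Q = 141
  E = 216 − 141 = 75
  N = -53 + 74 − 75 = -54
Option 2 (Q + 54):
  K = 74
  Q = 135 + 54 = 189
  E = 216 − 189 = 27
  N = -53 + 74 − 27 = -6
N: -54 − (-6) = -48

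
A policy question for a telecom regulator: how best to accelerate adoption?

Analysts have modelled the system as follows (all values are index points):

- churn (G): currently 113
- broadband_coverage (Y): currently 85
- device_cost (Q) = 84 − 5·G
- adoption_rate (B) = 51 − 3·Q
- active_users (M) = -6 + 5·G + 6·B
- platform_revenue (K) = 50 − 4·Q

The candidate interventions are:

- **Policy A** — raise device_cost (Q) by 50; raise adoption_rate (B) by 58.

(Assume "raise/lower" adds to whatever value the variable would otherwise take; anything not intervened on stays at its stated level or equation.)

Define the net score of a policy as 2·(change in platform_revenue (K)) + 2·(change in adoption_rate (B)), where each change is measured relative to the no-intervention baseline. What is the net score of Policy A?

Baseline:
  G = 113
  Q = 84 − 5·113 = -481
  B = 51 − 3·(-481) = 1494
  K = 50 − 4·(-481) = 1974
Policy A (Q + 50, B + 58):
  G = 113
  Q = 84 − 5·113 (+50 from intervention) = -431
  B = 51 − 3·(-431) (+58 from intervention) = 1402
  K = 50 − 4·(-431) = 1774
ΔK = 1774 − 1974 = -200; ΔB = 1402 − 1494 = -92
Score = 2·(-200) + 2·(-92) = -584

-584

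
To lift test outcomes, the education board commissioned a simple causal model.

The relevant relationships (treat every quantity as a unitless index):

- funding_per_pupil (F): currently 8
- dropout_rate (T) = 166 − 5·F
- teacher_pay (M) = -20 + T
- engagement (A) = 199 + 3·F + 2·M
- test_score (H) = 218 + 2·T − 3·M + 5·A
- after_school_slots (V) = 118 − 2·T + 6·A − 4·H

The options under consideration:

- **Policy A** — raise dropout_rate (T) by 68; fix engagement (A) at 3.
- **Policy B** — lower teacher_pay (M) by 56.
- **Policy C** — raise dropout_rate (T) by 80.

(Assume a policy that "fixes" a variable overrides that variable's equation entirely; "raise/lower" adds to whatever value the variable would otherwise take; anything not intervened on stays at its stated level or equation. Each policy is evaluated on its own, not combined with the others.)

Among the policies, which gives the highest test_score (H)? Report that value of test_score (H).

3047

Policy A (T + 68, A := 3):
  F = 8
  T = 166 − 5·8 (+68 from intervention) = 194
  M = -20 + 194 = 174
  A = 3
  H = 218 + 2·194 − 3·174 + 5·3 = 99
Policy B (M − 56):
  F = 8
  T = 166 − 5·8 = 126
  M = -20 + 126 (−56 from intervention) = 50
  A = 199 + 3·8 + 2·50 = 323
  H = 218 + 2·126 − 3·50 + 5·323 = 1935
Policy C (T + 80):
  F = 8
  T = 166 − 5·8 (+80 from intervention) = 206
  M = -20 + 206 = 186
  A = 199 + 3·8 + 2·186 = 595
  H = 218 + 2·206 − 3·186 + 5·595 = 3047
Comparing — Policy A: H=99, Policy B: H=1935, Policy C: H=3047. Highest is 3047 (Policy C).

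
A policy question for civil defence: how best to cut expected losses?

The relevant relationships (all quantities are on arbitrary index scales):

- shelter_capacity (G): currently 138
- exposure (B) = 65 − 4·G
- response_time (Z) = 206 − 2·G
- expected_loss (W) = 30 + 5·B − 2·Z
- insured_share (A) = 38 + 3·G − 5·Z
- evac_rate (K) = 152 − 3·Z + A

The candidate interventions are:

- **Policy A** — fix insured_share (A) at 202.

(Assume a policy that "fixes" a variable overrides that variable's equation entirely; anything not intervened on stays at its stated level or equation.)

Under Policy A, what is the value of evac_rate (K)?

564

Policy A (A := 202):
  G = 138
  Z = 206 − 2·138 = -70
  A = 202
  K = 152 − 3·(-70) + 202 = 564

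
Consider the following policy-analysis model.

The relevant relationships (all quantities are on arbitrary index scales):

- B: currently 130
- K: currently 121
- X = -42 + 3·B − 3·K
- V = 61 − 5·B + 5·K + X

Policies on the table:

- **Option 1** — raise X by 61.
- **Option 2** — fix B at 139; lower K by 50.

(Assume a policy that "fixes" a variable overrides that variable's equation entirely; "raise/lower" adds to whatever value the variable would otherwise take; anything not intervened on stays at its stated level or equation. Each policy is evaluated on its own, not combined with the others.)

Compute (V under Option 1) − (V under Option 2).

Option 1 (X + 61):
  B = 130
  K = 121
  X = -42 + 3·130 − 3·121 (+61 from intervention) = 46
  V = 61 − 5·130 + 5·121 + 46 = 62
Option 2 (B := 139, K − 50):
  B = 139
  K = 121 − 50 = 71
  X = -42 + 3·139 − 3·71 = 162
  V = 61 − 5·139 + 5·71 + 162 = -117
V: 62 − (-117) = 179

179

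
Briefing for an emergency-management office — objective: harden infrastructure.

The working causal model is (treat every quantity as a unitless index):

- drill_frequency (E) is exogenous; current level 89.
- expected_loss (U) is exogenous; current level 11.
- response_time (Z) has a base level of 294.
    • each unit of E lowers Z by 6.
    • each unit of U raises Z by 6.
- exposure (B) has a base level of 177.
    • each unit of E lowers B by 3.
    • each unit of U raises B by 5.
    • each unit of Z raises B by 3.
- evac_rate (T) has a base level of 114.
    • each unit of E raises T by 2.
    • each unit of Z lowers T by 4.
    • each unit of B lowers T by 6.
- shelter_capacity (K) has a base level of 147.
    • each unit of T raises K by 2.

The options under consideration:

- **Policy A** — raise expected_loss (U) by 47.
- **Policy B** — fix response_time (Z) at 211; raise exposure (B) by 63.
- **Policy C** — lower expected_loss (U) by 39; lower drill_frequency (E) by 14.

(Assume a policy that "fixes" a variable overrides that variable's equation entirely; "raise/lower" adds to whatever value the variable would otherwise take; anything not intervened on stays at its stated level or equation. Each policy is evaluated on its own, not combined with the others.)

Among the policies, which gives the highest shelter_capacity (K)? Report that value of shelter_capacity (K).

17187

Policy A (U + 47):
  E = 89
  U = 11 + 47 = 58
  Z = 294 − 6·89 + 6·58 = 108
  B = 177 − 3·89 + 5·58 + 3·108 = 524
  T = 114 + 2·89 − 4·108 − 6·524 = -3284
  K = 147 + 2·(-3284) = -6421
Policy B (Z := 211, B + 63):
  E = 89
  U = 11
  Z = 211
  B = 177 − 3·89 + 5·11 + 3·211 (+63 from intervention) = 661
  T = 114 + 2·89 − 4·211 − 6·661 = -4518
  K = 147 + 2·(-4518) = -8889
Policy C (U − 39, E − 14):
  E = 89 − 14 = 75
  U = 11 − 39 = -28
  Z = 294 − 6·75 + 6·(-28) = -324
  B = 177 − 3·75 + 5·(-28) + 3·(-324) = -1160
  T = 114 + 2·75 − 4·(-324) − 6·(-1160) = 8520
  K = 147 + 2·8520 = 17187
Comparing — Policy A: K=-6421, Policy B: K=-8889, Policy C: K=17187. Highest is 17187 (Policy C).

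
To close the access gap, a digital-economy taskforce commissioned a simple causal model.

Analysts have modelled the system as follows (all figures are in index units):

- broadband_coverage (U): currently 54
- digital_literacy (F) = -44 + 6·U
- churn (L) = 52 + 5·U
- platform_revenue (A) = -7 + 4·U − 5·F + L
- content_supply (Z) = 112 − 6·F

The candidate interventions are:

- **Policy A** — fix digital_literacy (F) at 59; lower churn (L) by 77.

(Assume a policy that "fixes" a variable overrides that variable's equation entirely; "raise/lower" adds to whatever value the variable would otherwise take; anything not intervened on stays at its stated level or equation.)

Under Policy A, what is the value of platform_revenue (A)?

Policy A (F := 59, L − 77):
  U = 54
  F = 59
  L = 52 + 5·54 (−77 from intervention) = 245
  A = -7 + 4·54 − 5·59 + 245 = 159

159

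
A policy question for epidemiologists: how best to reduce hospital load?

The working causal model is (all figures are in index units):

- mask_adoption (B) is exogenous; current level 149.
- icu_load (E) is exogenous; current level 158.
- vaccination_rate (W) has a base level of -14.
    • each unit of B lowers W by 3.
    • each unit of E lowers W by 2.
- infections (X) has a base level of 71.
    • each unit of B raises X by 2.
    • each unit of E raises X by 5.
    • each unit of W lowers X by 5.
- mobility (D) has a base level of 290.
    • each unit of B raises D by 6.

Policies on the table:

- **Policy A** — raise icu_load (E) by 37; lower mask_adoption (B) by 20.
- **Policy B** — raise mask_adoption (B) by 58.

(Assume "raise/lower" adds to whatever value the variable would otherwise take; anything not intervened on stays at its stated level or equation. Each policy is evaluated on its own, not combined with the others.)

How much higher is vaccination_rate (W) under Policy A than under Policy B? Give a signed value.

Policy A (E + 37, B − 20):
  B = 149 − 20 = 129
  E = 158 + 37 = 195
  W = -14 − 3·129 − 2·195 = -791
Policy B (B + 58):
  B = 149 + 58 = 207
  E = 158
  W = -14 − 3·207 − 2·158 = -951
W: -791 − (-951) = 160

160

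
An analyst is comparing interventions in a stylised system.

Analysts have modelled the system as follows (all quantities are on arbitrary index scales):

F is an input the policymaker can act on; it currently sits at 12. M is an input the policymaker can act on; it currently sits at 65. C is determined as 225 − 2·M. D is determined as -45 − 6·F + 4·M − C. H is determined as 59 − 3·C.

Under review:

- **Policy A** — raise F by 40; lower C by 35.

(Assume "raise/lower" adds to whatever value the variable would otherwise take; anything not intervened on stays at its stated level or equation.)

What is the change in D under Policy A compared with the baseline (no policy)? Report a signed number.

Baseline:
  F = 12
  M = 65
  C = 225 − 2·65 = 95
  D = -45 − 6·12 + 4·65 − 95 = 48
Policy A (F + 40, C − 35):
  F = 12 + 40 = 52
  M = 65
  C = 225 − 2·65 (−35 from intervention) = 60
  D = -45 − 6·52 + 4·65 − 60 = -157
Change in D: -157 − 48 = -205

-205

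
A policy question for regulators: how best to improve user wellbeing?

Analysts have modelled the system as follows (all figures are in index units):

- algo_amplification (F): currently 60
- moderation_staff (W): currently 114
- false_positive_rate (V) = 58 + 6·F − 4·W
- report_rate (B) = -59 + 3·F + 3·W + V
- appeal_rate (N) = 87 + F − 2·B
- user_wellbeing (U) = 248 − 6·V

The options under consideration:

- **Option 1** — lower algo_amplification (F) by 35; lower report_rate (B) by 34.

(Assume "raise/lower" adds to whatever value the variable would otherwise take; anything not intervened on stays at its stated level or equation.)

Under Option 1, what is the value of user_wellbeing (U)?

1736

Option 1 (F − 35, B − 34):
  F = 60 − 35 = 25
  W = 114
  V = 58 + 6·25 − 4·114 = -248
  U = 248 − 6·(-248) = 1736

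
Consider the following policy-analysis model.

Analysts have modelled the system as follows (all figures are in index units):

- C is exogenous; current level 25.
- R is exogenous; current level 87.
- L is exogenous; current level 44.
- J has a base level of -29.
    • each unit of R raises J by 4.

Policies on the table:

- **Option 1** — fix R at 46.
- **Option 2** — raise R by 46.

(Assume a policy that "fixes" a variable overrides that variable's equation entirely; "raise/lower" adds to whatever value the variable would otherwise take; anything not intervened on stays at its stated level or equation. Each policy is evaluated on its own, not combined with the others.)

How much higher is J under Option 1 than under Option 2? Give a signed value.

-348

Option 1 (R := 46):
  R = 46
  J = -29 + 4·46 = 155
Option 2 (R + 46):
  R = 87 + 46 = 133
  J = -29 + 4·133 = 503
J: 155 − 503 = -348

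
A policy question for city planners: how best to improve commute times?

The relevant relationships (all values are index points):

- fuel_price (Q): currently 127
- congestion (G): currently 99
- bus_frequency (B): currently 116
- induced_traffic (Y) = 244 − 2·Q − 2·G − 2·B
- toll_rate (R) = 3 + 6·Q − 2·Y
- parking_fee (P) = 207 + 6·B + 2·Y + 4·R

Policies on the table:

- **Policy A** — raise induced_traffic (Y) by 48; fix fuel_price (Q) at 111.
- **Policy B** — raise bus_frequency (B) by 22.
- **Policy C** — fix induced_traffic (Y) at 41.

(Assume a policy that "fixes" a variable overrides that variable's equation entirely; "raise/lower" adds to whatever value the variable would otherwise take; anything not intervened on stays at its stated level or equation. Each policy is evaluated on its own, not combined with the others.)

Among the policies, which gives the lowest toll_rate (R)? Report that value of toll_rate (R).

Policy A (Y + 48, Q := 111):
  Q = 111
  G = 99
  B = 116
  Y = 244 − 2·111 − 2·99 − 2·116 (+48 from intervention) = -360
  R = 3 + 6·111 − 2·(-360) = 1389
Policy B (B + 22):
  Q = 127
  G = 99
  B = 116 + 22 = 138
  Y = 244 − 2·127 − 2·99 − 2·138 = -484
  R = 3 + 6·127 − 2·(-484) = 1733
Policy C (Y := 41):
  Q = 127
  G = 99
  B = 116
  Y = 41
  R = 3 + 6·127 − 2·41 = 683
Comparing — Policy A: R=1389, Policy B: R=1733, Policy C: R=683. Lowest is 683 (Policy C).

683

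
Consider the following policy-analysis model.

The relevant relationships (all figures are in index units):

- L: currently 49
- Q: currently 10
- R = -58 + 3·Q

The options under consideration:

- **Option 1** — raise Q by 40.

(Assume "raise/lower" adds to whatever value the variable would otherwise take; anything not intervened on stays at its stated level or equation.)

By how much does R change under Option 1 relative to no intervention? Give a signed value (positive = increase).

Baseline:
  Q = 10
  R = -58 + 3·10 = -28
Option 1 (Q + 40):
  Q = 10 + 40 = 50
  R = -58 + 3·50 = 92
Change in R: 92 − (-28) = 120

120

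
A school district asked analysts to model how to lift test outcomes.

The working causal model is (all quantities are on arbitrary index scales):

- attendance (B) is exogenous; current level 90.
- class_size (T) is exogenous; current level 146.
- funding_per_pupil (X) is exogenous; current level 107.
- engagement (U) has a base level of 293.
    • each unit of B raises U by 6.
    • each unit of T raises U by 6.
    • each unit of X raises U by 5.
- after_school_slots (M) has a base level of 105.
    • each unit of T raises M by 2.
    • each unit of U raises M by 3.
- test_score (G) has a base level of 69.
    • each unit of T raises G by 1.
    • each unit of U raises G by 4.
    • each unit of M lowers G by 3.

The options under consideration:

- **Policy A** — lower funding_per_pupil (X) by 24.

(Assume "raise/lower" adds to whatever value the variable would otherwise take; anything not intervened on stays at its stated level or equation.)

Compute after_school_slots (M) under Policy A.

6769

Policy A (X − 24):
  B = 90
  T = 146
  X = 107 − 24 = 83
  U = 293 + 6·90 + 6·146 + 5·83 = 2124
  M = 105 + 2·146 + 3·2124 = 6769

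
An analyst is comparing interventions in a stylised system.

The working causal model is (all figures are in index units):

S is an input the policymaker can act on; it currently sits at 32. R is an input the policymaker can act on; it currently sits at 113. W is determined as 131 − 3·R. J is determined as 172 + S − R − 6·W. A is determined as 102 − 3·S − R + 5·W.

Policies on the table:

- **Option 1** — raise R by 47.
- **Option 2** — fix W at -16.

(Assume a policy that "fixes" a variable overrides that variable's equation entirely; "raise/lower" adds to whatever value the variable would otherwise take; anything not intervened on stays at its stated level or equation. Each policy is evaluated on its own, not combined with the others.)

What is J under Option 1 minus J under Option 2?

Option 1 (R + 47):
  S = 32
  R = 113 + 47 = 160
  W = 131 − 3·160 = -349
  J = 172 + 32 − 160 − 6·(-349) = 2138
Option 2 (W := -16):
  S = 32
  R = 113
  W = -16
  J = 172 + 32 − 113 − 6·(-16) = 187
J: 2138 − 187 = 1951

1951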